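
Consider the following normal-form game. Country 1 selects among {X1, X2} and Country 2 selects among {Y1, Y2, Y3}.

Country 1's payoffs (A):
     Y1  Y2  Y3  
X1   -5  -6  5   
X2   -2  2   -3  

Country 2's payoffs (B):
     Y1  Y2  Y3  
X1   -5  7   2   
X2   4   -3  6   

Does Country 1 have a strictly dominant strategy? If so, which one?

A strategy is strictly dominant if it gives Country 1 a strictly higher payoff than every other strategy, against every choice by the opponent.
X1 is not dominant: against Y1, X2 gives -2 > -5.
X2 is not dominant: against Y3, X1 gives 5 > -3.
No single strategy is best against every opponent action.

No strictly dominant strategy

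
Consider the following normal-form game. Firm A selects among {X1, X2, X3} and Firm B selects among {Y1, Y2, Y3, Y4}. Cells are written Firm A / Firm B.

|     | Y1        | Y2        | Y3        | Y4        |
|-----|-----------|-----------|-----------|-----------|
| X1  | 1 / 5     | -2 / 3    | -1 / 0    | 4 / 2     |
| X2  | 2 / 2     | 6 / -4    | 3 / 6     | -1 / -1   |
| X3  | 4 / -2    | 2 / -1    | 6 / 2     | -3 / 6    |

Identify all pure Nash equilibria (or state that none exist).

No pure-strategy Nash equilibrium

Check mutual best responses: a cell is a NE iff neither player can gain by unilaterally deviating.
Firm A's best responses — vs Y1: X3 (payoff 4); vs Y2: X2 (payoff 6); vs Y3: X3 (payoff 6); vs Y4: X1 (payoff 4).
Firm B's best responses — vs X1: Y1 (payoff 5); vs X2: Y3 (payoff 6); vs X3: Y4 (payoff 6).
No cell has both players best-responding. For instance, Firm A's best reply to Y2 is X2, but against X2 Firm B prefers Y3 over Y2.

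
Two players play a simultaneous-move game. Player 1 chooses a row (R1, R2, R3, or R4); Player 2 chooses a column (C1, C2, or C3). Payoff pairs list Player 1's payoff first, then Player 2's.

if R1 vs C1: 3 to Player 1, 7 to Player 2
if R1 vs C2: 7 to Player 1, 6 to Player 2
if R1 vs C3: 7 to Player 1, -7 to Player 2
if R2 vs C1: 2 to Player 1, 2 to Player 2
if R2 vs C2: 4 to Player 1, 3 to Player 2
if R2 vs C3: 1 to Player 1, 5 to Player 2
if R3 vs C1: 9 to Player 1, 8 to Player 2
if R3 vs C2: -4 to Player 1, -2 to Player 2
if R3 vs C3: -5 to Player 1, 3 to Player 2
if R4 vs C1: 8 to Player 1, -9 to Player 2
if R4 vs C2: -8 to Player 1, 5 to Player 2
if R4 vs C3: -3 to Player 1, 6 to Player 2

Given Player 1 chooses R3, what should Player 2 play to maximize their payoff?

With Player 1 fixed at R3, Player 2's payoffs are: C1 → 8, C2 → -2, C3 → 3.
The maximum is 8, achieved by C1.

C1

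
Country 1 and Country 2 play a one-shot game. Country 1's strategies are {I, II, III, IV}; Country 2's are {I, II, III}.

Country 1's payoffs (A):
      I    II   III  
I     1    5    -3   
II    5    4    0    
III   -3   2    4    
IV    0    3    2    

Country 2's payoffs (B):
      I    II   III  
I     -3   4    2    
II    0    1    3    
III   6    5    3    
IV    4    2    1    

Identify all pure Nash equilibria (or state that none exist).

(I, II)

Check mutual best responses: a cell is a NE iff neither player can gain by unilaterally deviating.
Country 1's best responses — vs I: II (payoff 5); vs II: I (payoff 5); vs III: III (payoff 4).
Country 2's best responses — vs I: II (payoff 4); vs II: III (payoff 3); vs III: I (payoff 6); vs IV: I (payoff 4).
The only mutual best response is (I, II); neither player gains by switching there.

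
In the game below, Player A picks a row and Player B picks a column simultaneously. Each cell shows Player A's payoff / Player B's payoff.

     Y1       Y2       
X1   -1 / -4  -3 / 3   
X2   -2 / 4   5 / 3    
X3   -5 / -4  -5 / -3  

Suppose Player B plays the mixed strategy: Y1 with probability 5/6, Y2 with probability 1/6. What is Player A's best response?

X2

Compute Player A's expected payoff from each pure strategy against the given mix.
X1: (5/6)·(-1) + (1/6)·(-3) = -4/3
X2: (5/6)·(-2) + (1/6)·5 = -5/6
X3: (5/6)·(-5) + (1/6)·(-5) = -5
Highest expected payoff is -5/6, from X2.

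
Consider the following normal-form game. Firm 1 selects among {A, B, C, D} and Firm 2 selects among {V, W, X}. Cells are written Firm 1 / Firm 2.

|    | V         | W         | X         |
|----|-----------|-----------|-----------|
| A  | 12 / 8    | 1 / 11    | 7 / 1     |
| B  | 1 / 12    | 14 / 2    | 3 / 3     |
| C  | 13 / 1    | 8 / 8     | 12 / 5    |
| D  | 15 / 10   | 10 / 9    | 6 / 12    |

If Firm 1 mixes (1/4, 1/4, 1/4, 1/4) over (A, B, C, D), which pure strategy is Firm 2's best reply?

V

Firm 2's best reply maximizes expected payoff against the mix.
V: (1/4)·8 + (1/4)·12 + (1/4)·1 + (1/4)·10 = 31/4
W: (1/4)·11 + (1/4)·2 + (1/4)·8 + (1/4)·9 = 15/2
X: (1/4)·1 + (1/4)·3 + (1/4)·5 + (1/4)·12 = 21/4
Highest expected payoff is 31/4, from V.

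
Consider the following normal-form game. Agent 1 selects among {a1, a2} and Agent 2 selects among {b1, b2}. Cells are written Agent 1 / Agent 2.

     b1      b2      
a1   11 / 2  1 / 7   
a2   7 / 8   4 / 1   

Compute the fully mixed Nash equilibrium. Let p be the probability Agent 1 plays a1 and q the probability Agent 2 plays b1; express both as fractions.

p = 7/12, q = 3/7

In a mixed NE each player is indifferent between their pure strategies, so the opponent's mix sets the indifference.
Agent 2 indifferent between b1 and b2: p·2 + (1−p)·8 = p·7 + (1−p)·1 ⟹ 8 + (-6)p = 1 + 6p ⟹ p = 7/12.
Agent 1 indifferent between a1 and a2: q·11 + (1−q)·1 = q·7 + (1−q)·4 ⟹ 1 + 10q = 4 + 3q ⟹ q = 3/7.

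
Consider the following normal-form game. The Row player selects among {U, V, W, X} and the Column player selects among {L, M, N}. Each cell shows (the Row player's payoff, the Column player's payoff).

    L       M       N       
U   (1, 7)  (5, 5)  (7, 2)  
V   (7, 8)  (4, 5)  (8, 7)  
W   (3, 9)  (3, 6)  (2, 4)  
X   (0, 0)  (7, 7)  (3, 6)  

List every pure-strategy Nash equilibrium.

A profile is a Nash equilibrium when each player is best-responding to the other.
The Row player's best responses — vs L: V (payoff 7); vs M: X (payoff 7); vs N: V (payoff 8).
The Column player's best responses — vs U: L (payoff 7); vs V: L (payoff 8); vs W: L (payoff 9); vs X: M (payoff 7).
Mutual best responses occur at (V, L) and (X, M); at each, neither player gains by switching.

(V, L) and (X, M)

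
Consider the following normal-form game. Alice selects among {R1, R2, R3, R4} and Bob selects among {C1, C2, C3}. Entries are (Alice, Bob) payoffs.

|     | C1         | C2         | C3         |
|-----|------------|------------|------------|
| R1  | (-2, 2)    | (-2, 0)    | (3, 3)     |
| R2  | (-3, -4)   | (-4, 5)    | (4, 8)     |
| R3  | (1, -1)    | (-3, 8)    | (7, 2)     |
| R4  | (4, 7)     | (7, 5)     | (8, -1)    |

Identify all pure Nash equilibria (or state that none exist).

(R4, C1)

A profile is a Nash equilibrium when each player is best-responding to the other.
Alice's best responses — vs C1: R4 (payoff 4); vs C2: R4 (payoff 7); vs C3: R4 (payoff 8).
Bob's best responses — vs R1: C3 (payoff 3); vs R2: C3 (payoff 8); vs R3: C2 (payoff 8); vs R4: C1 (payoff 7).
The only mutual best response is (R4, C1); neither player gains by switching there.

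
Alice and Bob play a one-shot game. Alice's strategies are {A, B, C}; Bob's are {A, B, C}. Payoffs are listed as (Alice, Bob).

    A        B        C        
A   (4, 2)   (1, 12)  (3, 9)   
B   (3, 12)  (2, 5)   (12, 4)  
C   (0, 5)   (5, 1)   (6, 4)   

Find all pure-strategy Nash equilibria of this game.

None

A profile is a Nash equilibrium when each player is best-responding to the other.
Alice's best responses — vs A: A (payoff 4); vs B: C (payoff 5); vs C: B (payoff 12).
Bob's best responses — vs A: B (payoff 12); vs B: A (payoff 12); vs C: A (payoff 5).
No cell has both players best-responding. For instance, Alice's best reply to C is B, but against B Bob prefers A over C.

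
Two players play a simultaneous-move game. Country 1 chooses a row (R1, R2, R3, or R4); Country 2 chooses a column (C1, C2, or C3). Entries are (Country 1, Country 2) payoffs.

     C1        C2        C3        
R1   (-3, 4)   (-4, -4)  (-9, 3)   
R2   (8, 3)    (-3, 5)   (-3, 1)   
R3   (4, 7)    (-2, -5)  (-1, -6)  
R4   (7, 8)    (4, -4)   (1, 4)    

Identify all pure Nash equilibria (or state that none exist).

No pure-strategy Nash equilibrium

Check mutual best responses: a cell is a NE iff neither player can gain by unilaterally deviating.
Country 1's best responses — vs C1: R2 (payoff 8); vs C2: R4 (payoff 4); vs C3: R4 (payoff 1).
Country 2's best responses — vs R1: C1 (payoff 4); vs R2: C2 (payoff 5); vs R3: C1 (payoff 7); vs R4: C1 (payoff 8).
No cell has both players best-responding. For instance, Country 1's best reply to C2 is R4, but against R4 Country 2 prefers C1 over C2.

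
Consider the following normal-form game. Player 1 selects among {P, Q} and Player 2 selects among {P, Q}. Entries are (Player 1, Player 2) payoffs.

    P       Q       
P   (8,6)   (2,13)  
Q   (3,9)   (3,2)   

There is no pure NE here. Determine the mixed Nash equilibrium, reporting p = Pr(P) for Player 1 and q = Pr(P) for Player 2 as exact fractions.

p = 1/2, q = 1/6

In a mixed NE each player is indifferent between their pure strategies, so the opponent's mix sets the indifference.
Player 2 indifferent between P and Q: p·6 + (1−p)·9 = p·13 + (1−p)·2 ⟹ 9 + (-3)p = 2 + 11p ⟹ p = 1/2.
Player 1 indifferent between P and Q: q·8 + (1−q)·2 = q·3 + (1−q)·3 ⟹ 2 + 6q = 3 + 0q ⟹ q = 1/6.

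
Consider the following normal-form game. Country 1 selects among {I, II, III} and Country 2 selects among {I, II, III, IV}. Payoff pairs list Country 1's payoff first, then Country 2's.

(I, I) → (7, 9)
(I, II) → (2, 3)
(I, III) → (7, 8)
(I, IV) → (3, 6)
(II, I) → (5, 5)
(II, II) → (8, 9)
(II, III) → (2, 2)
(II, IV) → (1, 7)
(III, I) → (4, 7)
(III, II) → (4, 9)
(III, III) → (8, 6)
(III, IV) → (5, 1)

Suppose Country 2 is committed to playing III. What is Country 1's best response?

III

With Country 2 fixed at III, Country 1's payoffs are: I → 7, II → 2, III → 8.
The maximum is 8, achieved by III.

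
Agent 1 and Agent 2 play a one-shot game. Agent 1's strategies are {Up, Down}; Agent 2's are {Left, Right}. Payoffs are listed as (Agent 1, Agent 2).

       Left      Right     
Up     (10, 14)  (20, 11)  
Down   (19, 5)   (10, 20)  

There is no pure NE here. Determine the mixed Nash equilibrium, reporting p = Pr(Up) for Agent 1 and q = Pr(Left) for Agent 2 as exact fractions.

p = 5/6, q = 10/19

Each player's mixing probability is pinned down by making the *other* player indifferent.
Agent 2 indifferent between Left and Right: p·14 + (1−p)·5 = p·11 + (1−p)·20 ⟹ 5 + 9p = 20 + (-9)p ⟹ p = 5/6.
Agent 1 indifferent between Up and Down: q·10 + (1−q)·20 = q·19 + (1−q)·10 ⟹ 20 + (-10)q = 10 + 9q ⟹ q = 10/19.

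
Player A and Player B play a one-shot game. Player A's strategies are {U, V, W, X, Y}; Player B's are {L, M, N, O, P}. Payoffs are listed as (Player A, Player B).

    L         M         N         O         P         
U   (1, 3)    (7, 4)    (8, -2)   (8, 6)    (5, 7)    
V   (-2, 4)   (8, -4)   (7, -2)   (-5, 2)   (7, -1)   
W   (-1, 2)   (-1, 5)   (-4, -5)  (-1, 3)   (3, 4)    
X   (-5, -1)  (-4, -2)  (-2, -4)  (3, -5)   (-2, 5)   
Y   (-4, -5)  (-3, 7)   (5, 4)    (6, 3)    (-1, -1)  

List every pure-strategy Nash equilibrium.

None

Find each player's best response to every opponent strategy; NE are the intersections.
Player A's best responses — vs L: U (payoff 1); vs M: V (payoff 8); vs N: U (payoff 8); vs O: U (payoff 8); vs P: V (payoff 7).
Player B's best responses — vs U: P (payoff 7); vs V: L (payoff 4); vs W: M (payoff 5); vs X: P (payoff 5); vs Y: M (payoff 7).
No cell has both players best-responding. For instance, Player A's best reply to N is U, but against U Player B prefers P over N.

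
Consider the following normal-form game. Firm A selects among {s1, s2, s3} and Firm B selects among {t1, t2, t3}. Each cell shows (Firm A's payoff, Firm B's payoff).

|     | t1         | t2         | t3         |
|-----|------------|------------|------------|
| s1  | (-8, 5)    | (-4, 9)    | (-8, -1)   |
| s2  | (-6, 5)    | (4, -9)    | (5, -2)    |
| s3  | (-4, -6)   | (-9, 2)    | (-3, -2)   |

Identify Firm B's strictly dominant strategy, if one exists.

A strategy is strictly dominant if it gives Firm B a strictly higher payoff than every other strategy, against every choice by the opponent.
t1 is not dominant: against s1, t2 gives 9 > 5.
t2 is not dominant: against s2, t1 gives 5 > -9.
t3 is not dominant: against s1, t1 gives 5 > -1.
No single strategy is best against every opponent action.

None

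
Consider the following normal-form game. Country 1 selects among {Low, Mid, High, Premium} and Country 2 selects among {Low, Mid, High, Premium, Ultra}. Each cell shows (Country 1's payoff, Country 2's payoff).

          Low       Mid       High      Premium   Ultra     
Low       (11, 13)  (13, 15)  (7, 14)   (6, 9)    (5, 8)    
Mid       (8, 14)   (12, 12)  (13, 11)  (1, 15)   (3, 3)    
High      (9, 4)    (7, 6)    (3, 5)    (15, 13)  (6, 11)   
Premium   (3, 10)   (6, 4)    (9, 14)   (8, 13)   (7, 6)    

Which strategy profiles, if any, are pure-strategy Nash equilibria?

Check mutual best responses: a cell is a NE iff neither player can gain by unilaterally deviating.
Country 1's best responses — vs Low: Low (payoff 11); vs Mid: Low (payoff 13); vs High: Mid (payoff 13); vs Premium: High (payoff 15); vs Ultra: Premium (payoff 7).
Country 2's best responses — vs Low: Mid (payoff 15); vs Mid: Premium (payoff 15); vs High: Premium (payoff 13); vs Premium: High (payoff 14).
Mutual best responses occur at (Low, Mid) and (High, Premium); at each, neither player gains by switching.

(Low, Mid) and (High, Premium)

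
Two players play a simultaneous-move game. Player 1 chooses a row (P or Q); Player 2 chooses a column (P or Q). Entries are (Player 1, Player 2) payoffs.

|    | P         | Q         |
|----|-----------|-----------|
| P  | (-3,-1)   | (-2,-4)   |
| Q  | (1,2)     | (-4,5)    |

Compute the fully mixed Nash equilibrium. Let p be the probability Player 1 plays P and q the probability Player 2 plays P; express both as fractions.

p = 1/2, q = 1/3

In a mixed NE each player is indifferent between their pure strategies, so the opponent's mix sets the indifference.
Player 2 indifferent between P and Q: p·(-1) + (1−p)·2 = p·(-4) + (1−p)·5 ⟹ 2 + (-3)p = 5 + (-9)p ⟹ p = 1/2.
Player 1 indifferent between P and Q: q·(-3) + (1−q)·(-2) = q·1 + (1−q)·(-4) ⟹ (-2) + (-1)q = (-4) + 5q ⟹ q = 1/3.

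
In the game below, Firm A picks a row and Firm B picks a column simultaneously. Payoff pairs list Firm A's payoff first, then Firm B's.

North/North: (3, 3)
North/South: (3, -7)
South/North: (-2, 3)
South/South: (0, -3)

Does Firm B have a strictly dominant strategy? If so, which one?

A strategy is strictly dominant if it gives Firm B a strictly higher payoff than every other strategy, against every choice by the opponent.
North strictly dominates: vs North: 3 > -7; vs South: 3 > -3.

North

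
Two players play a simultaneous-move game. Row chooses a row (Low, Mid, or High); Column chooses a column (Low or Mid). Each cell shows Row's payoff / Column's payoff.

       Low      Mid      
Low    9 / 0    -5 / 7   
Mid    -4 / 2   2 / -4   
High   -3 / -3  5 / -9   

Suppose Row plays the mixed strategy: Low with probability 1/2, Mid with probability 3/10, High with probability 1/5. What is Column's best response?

Compute Column's expected payoff from each pure strategy against the given mix.
Low: (1/2)·0 + (3/10)·2 + (1/5)·(-3) = 0
Mid: (1/2)·7 + (3/10)·(-4) + (1/5)·(-9) = 1/2
Highest expected payoff is 1/2, from Mid.

Mid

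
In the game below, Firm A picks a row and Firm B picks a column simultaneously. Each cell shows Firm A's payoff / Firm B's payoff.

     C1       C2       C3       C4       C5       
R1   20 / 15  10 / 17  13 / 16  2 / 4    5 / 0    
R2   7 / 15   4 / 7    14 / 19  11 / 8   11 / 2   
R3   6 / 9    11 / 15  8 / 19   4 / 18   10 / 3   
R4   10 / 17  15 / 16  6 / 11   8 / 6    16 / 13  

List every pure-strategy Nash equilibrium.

A profile is a Nash equilibrium when each player is best-responding to the other.
Firm A's best responses — vs C1: R1 (payoff 20); vs C2: R4 (payoff 15); vs C3: R2 (payoff 14); vs C4: R2 (payoff 11); vs C5: R4 (payoff 16).
Firm B's best responses — vs R1: C2 (payoff 17); vs R2: C3 (payoff 19); vs R3: C3 (payoff 19); vs R4: C1 (payoff 17).
The only mutual best response is (R2, C3); neither player gains by switching there.

(R2, C3)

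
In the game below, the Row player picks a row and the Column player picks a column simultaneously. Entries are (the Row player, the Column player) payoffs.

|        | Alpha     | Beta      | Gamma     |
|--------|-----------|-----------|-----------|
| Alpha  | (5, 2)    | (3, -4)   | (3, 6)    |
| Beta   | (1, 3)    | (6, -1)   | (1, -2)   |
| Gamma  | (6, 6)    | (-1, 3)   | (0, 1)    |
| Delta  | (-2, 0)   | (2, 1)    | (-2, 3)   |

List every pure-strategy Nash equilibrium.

Find each player's best response to every opponent strategy; NE are the intersections.
The Row player's best responses — vs Alpha: Gamma (payoff 6); vs Beta: Beta (payoff 6); vs Gamma: Alpha (payoff 3).
The Column player's best responses — vs Alpha: Gamma (payoff 6); vs Beta: Alpha (payoff 3); vs Gamma: Alpha (payoff 6); vs Delta: Gamma (payoff 3).
Mutual best responses occur at (Alpha, Gamma) and (Gamma, Alpha); at each, neither player gains by switching.

(Alpha, Gamma) and (Gamma, Alpha)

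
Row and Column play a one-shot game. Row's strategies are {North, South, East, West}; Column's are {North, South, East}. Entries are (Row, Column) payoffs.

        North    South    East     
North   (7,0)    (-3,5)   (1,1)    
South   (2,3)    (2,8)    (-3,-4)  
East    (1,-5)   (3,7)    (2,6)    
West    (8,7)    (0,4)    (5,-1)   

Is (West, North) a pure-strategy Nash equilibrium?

Yes

Holding Column at North: Row gets 8 from West, versus 7 from North, 2 from South, 1 from East. No profitable deviation for Row.
Holding Row at West: Column gets 7 from North, versus 4 from South, -1 from East. No profitable deviation for Column either.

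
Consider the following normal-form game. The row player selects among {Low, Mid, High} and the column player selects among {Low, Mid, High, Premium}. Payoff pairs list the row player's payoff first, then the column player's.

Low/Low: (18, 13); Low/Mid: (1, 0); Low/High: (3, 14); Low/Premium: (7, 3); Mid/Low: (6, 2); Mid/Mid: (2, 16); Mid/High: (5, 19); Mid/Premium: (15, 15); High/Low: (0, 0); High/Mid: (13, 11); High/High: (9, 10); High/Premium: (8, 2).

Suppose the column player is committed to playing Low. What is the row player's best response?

With the column player fixed at Low, the row player's payoffs are: Low → 18, Mid → 6, High → 0.
The maximum is 18, achieved by Low.

Low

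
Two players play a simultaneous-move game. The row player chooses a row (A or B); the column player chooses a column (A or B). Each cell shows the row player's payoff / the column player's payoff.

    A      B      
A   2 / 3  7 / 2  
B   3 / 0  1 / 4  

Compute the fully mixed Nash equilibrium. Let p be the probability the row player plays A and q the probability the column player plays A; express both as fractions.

Each player's mixing probability is pinned down by making the *other* player indifferent.
The column player indifferent between A and B: p·3 + (1−p)·0 = p·2 + (1−p)·4 ⟹ 0 + 3p = 4 + (-2)p ⟹ p = 4/5.
The row player indifferent between A and B: q·2 + (1−q)·7 = q·3 + (1−q)·1 ⟹ 7 + (-5)q = 1 + 2q ⟹ q = 6/7.

p = 4/5, q = 6/7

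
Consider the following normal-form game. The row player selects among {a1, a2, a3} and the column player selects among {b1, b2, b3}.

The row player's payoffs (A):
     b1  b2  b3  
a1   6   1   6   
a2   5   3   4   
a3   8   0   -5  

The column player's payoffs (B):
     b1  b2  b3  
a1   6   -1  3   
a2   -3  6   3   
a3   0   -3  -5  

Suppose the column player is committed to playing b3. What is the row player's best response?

With the column player fixed at b3, the row player's payoffs are: a1 → 6, a2 → 4, a3 → -5.
The maximum is 6, achieved by a1.

a1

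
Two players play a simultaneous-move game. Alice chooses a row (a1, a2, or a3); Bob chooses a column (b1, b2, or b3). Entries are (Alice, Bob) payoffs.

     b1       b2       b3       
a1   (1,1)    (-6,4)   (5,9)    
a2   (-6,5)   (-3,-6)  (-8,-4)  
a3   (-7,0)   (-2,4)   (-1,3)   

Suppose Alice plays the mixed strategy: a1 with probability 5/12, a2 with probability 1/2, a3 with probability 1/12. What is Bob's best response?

Compute Bob's expected payoff from each pure strategy against the given mix.
b1: (5/12)·1 + (1/2)·5 + (1/12)·0 = 35/12
b2: (5/12)·4 + (1/2)·(-6) + (1/12)·4 = -1
b3: (5/12)·9 + (1/2)·(-4) + (1/12)·3 = 2
Highest expected payoff is 35/12, from b1.

b1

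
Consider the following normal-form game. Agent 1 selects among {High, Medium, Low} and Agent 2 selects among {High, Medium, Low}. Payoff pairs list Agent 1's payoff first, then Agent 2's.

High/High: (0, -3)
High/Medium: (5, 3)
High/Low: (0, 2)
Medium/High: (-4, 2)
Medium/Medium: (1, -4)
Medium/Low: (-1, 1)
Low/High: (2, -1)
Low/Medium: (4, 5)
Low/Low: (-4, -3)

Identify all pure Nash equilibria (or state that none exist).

Find each player's best response to every opponent strategy; NE are the intersections.
Agent 1's best responses — vs High: Low (payoff 2); vs Medium: High (payoff 5); vs Low: High (payoff 0).
Agent 2's best responses — vs High: Medium (payoff 3); vs Medium: High (payoff 2); vs Low: Medium (payoff 5).
The only mutual best response is (High, Medium); neither player gains by switching there.

(High, Medium)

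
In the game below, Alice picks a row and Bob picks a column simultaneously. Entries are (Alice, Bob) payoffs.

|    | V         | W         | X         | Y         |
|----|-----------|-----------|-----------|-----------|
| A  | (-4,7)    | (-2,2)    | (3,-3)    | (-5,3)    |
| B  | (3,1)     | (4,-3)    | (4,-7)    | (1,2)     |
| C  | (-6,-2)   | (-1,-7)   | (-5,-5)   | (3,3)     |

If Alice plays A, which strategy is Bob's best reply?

V

With Alice fixed at A, Bob's payoffs are: V → 7, W → 2, X → -3, Y → 3.
The maximum is 7, achieved by V.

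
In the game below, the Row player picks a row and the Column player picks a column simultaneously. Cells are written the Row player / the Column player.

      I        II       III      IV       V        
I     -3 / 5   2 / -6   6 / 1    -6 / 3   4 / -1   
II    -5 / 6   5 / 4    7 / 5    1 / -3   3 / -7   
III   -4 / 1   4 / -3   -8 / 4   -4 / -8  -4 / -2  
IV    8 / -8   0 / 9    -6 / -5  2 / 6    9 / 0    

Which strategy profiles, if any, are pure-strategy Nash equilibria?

No pure-strategy Nash equilibrium

Check mutual best responses: a cell is a NE iff neither player can gain by unilaterally deviating.
The Row player's best responses — vs I: IV (payoff 8); vs II: II (payoff 5); vs III: II (payoff 7); vs IV: IV (payoff 2); vs V: IV (payoff 9).
The Column player's best responses — vs I: I (payoff 5); vs II: I (payoff 6); vs III: III (payoff 4); vs IV: II (payoff 9).
No cell has both players best-responding. For instance, the Row player's best reply to IV is IV, but against IV the Column player prefers II over IV.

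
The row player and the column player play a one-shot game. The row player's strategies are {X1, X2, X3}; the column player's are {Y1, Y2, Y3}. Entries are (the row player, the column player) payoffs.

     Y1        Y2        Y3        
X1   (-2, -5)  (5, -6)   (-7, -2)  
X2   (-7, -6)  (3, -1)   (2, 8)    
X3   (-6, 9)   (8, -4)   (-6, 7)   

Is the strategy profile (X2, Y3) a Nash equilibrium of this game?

Yes

Holding the column player at Y3: the row player gets 2 from X2, versus -7 from X1, -6 from X3. No profitable deviation for the row player.
Holding the row player at X2: the column player gets 8 from Y3, versus -6 from Y1, -1 from Y2. No profitable deviation for the column player either.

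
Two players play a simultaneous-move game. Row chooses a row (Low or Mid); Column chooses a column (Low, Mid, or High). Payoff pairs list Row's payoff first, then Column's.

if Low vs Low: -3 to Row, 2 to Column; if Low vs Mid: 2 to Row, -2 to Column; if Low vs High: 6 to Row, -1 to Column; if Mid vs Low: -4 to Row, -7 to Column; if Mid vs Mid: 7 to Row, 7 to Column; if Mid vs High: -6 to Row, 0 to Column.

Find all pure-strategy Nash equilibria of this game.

Check mutual best responses: a cell is a NE iff neither player can gain by unilaterally deviating.
Row's best responses — vs Low: Low (payoff -3); vs Mid: Mid (payoff 7); vs High: Low (payoff 6).
Column's best responses — vs Low: Low (payoff 2); vs Mid: Mid (payoff 7).
Mutual best responses occur at (Low, Low) and (Mid, Mid); at each, neither player gains by switching.

(Low, Low) and (Mid, Mid)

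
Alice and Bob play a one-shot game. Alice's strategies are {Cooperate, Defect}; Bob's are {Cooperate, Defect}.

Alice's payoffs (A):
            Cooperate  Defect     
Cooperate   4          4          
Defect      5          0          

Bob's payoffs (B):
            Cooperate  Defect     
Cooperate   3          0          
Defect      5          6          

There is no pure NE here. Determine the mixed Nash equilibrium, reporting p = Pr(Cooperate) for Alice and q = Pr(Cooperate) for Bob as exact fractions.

p = 1/4, q = 4/5

In a mixed NE each player is indifferent between their pure strategies, so the opponent's mix sets the indifference.
Bob indifferent between Cooperate and Defect: p·3 + (1−p)·5 = p·0 + (1−p)·6 ⟹ 5 + (-2)p = 6 + (-6)p ⟹ p = 1/4.
Alice indifferent between Cooperate and Defect: q·4 + (1−q)·4 = q·5 + (1−q)·0 ⟹ 4 + 0q = 0 + 5q ⟹ q = 4/5.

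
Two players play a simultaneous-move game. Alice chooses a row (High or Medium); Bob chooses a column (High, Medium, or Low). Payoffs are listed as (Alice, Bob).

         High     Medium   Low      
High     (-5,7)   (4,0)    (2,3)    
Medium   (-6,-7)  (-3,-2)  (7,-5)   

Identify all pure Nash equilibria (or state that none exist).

A profile is a Nash equilibrium when each player is best-responding to the other.
Alice's best responses — vs High: High (payoff -5); vs Medium: High (payoff 4); vs Low: Medium (payoff 7).
Bob's best responses — vs High: High (payoff 7); vs Medium: Medium (payoff -2).
The only mutual best response is (High, High); neither player gains by switching there.

(High, High)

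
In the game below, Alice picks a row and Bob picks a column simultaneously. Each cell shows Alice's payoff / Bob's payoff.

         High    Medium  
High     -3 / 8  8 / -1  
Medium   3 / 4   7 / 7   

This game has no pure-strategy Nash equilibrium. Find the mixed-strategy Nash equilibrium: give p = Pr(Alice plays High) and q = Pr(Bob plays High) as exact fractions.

Each player's mixing probability is pinned down by making the *other* player indifferent.
Bob indifferent between High and Medium: p·8 + (1−p)·4 = p·(-1) + (1−p)·7 ⟹ 4 + 4p = 7 + (-8)p ⟹ p = 1/4.
Alice indifferent between High and Medium: q·(-3) + (1−q)·8 = q·3 + (1−q)·7 ⟹ 8 + (-11)q = 7 + (-4)q ⟹ q = 1/7.

p = 1/4, q = 1/7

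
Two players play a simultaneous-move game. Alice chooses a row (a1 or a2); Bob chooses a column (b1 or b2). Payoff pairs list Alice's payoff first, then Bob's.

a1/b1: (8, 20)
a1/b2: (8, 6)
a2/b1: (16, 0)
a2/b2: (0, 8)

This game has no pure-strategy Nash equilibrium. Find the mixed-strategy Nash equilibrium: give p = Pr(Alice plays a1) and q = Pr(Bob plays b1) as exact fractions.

p = 4/11, q = 1/2

Each player's mixing probability is pinned down by making the *other* player indifferent.
Bob indifferent between b1 and b2: p·20 + (1−p)·0 = p·6 + (1−p)·8 ⟹ 0 + 20p = 8 + (-2)p ⟹ p = 4/11.
Alice indifferent between a1 and a2: q·8 + (1−q)·8 = q·16 + (1−q)·0 ⟹ 8 + 0q = 0 + 16q ⟹ q = 1/2.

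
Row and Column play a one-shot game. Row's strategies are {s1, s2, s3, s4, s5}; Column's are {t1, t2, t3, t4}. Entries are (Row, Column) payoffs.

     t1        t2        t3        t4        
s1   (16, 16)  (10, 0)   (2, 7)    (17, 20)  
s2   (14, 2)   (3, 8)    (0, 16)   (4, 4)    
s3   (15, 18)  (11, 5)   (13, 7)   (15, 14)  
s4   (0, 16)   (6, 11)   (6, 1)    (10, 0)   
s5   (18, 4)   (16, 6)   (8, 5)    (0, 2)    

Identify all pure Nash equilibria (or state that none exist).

(s1, t4) and (s5, t2)

Find each player's best response to every opponent strategy; NE are the intersections.
Row's best responses — vs t1: s5 (payoff 18); vs t2: s5 (payoff 16); vs t3: s3 (payoff 13); vs t4: s1 (payoff 17).
Column's best responses — vs s1: t4 (payoff 20); vs s2: t3 (payoff 16); vs s3: t1 (payoff 18); vs s4: t1 (payoff 16); vs s5: t2 (payoff 6).
Mutual best responses occur at (s1, t4) and (s5, t2); at each, neither player gains by switching.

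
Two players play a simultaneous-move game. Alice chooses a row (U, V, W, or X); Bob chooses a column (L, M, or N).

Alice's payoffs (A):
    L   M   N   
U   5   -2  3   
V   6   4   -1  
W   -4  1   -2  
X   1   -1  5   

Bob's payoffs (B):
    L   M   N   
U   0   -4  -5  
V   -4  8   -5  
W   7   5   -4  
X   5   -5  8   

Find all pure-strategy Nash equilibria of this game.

(V, M) and (X, N)

Check mutual best responses: a cell is a NE iff neither player can gain by unilaterally deviating.
Alice's best responses — vs L: V (payoff 6); vs M: V (payoff 4); vs N: X (payoff 5).
Bob's best responses — vs U: L (payoff 0); vs V: M (payoff 8); vs W: L (payoff 7); vs X: N (payoff 8).
Mutual best responses occur at (V, M) and (X, N); at each, neither player gains by switching.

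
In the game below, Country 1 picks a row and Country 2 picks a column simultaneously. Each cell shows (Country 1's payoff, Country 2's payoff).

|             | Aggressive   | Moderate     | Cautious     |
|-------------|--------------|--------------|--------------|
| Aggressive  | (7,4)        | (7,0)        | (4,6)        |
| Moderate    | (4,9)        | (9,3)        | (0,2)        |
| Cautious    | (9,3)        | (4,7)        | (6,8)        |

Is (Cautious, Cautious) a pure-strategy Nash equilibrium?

Holding Country 2 at Cautious: Country 1 gets 6 from Cautious, versus 4 from Aggressive, 0 from Moderate. No profitable deviation for Country 1.
Holding Country 1 at Cautious: Country 2 gets 8 from Cautious, versus 3 from Aggressive, 7 from Moderate. No profitable deviation for Country 2 either.

Yes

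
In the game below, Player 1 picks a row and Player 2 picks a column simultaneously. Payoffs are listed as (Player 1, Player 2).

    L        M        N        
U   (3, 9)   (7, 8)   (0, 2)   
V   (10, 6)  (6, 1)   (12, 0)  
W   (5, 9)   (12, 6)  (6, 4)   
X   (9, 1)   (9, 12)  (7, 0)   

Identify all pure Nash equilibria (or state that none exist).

(V, L)

Find each player's best response to every opponent strategy; NE are the intersections.
Player 1's best responses — vs L: V (payoff 10); vs M: W (payoff 12); vs N: V (payoff 12).
Player 2's best responses — vs U: L (payoff 9); vs V: L (payoff 6); vs W: L (payoff 9); vs X: M (payoff 12).
The only mutual best response is (V, L); neither player gains by switching there.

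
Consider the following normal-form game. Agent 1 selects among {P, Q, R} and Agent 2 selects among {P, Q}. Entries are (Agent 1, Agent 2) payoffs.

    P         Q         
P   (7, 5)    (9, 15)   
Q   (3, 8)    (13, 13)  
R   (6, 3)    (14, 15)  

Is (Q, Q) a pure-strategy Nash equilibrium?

No

Holding Agent 2 at Q: Agent 1 gets 13 from Q but could get 14 by switching to R. Agent 1 has a profitable deviation.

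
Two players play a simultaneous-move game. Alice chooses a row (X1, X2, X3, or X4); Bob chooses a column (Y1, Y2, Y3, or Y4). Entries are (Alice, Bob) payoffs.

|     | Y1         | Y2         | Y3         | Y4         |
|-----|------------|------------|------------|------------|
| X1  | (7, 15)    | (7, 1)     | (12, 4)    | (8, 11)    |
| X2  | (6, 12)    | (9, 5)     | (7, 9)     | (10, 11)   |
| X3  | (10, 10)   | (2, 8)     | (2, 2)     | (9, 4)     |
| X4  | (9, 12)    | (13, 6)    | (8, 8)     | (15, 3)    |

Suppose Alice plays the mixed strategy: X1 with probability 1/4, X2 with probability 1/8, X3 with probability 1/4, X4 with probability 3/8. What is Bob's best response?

Bob's best reply maximizes expected payoff against the mix.
Y1: (1/4)·15 + (1/8)·12 + (1/4)·10 + (3/8)·12 = 49/4
Y2: (1/4)·1 + (1/8)·5 + (1/4)·8 + (3/8)·6 = 41/8
Y3: (1/4)·4 + (1/8)·9 + (1/4)·2 + (3/8)·8 = 45/8
Y4: (1/4)·11 + (1/8)·11 + (1/4)·4 + (3/8)·3 = 25/4
Highest expected payoff is 49/4, from Y1.

Y1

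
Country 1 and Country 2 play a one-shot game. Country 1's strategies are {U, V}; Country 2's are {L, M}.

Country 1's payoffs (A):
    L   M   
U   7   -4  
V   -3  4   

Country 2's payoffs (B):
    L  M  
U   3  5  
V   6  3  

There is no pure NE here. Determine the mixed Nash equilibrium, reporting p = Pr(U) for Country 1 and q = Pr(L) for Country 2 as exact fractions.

Each player's mixing probability is pinned down by making the *other* player indifferent.
Country 2 indifferent between L and M: p·3 + (1−p)·6 = p·5 + (1−p)·3 ⟹ 6 + (-3)p = 3 + 2p ⟹ p = 3/5.
Country 1 indifferent between U and V: q·7 + (1−q)·(-4) = q·(-3) + (1−q)·4 ⟹ (-4) + 11q = 4 + (-7)q ⟹ q = 4/9.

p = 3/5, q = 4/9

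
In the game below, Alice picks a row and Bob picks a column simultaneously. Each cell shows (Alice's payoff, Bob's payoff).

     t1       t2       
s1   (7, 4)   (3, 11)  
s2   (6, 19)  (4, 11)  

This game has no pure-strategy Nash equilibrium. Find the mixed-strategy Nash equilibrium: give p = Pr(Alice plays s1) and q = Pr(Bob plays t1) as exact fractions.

Each player's mixing probability is pinned down by making the *other* player indifferent.
Bob indifferent between t1 and t2: p·4 + (1−p)·19 = p·11 + (1−p)·11 ⟹ 19 + (-15)p = 11 + 0p ⟹ p = 8/15.
Alice indifferent between s1 and s2: q·7 + (1−q)·3 = q·6 + (1−q)·4 ⟹ 3 + 4q = 4 + 2q ⟹ q = 1/2.

p = 8/15, q = 1/2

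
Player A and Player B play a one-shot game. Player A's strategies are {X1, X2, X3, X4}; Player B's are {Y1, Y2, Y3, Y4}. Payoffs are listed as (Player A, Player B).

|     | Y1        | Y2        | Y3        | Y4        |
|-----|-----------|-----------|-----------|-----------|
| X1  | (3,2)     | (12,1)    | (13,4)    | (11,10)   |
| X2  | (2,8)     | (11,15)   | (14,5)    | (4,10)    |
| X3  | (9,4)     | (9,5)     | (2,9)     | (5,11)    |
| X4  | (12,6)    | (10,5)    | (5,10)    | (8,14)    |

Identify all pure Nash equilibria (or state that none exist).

Find each player's best response to every opponent strategy; NE are the intersections.
Player A's best responses — vs Y1: X4 (payoff 12); vs Y2: X1 (payoff 12); vs Y3: X2 (payoff 14); vs Y4: X1 (payoff 11).
Player B's best responses — vs X1: Y4 (payoff 10); vs X2: Y2 (payoff 15); vs X3: Y4 (payoff 11); vs X4: Y4 (payoff 14).
The only mutual best response is (X1, Y4); neither player gains by switching there.

(X1, Y4)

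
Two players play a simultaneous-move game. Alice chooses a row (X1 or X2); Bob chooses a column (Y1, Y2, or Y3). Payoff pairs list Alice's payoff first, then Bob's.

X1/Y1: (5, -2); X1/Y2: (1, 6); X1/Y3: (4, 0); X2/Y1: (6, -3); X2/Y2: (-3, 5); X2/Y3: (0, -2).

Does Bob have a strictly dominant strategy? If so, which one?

A strategy is strictly dominant if it gives Bob a strictly higher payoff than every other strategy, against every choice by the opponent.
Y2 strictly dominates: vs X1: 6 > each of {-2, 0}; vs X2: 5 > each of {-3, -2}.

Y2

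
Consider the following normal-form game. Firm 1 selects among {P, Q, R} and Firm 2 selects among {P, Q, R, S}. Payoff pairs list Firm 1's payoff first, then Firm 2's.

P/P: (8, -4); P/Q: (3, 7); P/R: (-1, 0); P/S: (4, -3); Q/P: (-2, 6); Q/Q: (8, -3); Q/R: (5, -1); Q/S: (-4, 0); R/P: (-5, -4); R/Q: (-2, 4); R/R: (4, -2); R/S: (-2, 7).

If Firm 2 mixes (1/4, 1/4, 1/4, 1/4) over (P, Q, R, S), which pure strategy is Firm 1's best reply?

Firm 1's best reply maximizes expected payoff against the mix.
P: (1/4)·8 + (1/4)·3 + (1/4)·(-1) + (1/4)·4 = 7/2
Q: (1/4)·(-2) + (1/4)·8 + (1/4)·5 + (1/4)·(-4) = 7/4
R: (1/4)·(-5) + (1/4)·(-2) + (1/4)·4 + (1/4)·(-2) = -5/4
Highest expected payoff is 7/2, from P.

P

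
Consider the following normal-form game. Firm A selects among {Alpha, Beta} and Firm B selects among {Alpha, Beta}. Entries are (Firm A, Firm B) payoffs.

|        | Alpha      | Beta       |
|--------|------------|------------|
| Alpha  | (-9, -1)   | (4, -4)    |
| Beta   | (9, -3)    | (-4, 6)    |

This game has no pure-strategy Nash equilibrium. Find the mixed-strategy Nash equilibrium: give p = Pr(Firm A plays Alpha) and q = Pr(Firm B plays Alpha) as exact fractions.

Each player's mixing probability is pinned down by making the *other* player indifferent.
Firm B indifferent between Alpha and Beta: p·(-1) + (1−p)·(-3) = p·(-4) + (1−p)·6 ⟹ (-3) + 2p = 6 + (-10)p ⟹ p = 3/4.
Firm A indifferent between Alpha and Beta: q·(-9) + (1−q)·4 = q·9 + (1−q)·(-4) ⟹ 4 + (-13)q = (-4) + 13q ⟹ q = 4/13.

p = 3/4, q = 4/13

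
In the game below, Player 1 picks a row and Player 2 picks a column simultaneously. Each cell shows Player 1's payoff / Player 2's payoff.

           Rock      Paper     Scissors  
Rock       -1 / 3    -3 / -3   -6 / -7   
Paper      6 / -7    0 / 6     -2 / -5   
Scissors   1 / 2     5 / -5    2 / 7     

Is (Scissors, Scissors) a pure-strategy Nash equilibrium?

Holding Player 2 at Scissors: Player 1 gets 2 from Scissors, versus -6 from Rock, -2 from Paper. No profitable deviation for Player 1.
Holding Player 1 at Scissors: Player 2 gets 7 from Scissors, versus 2 from Rock, -5 from Paper. No profitable deviation for Player 2 either.

Yes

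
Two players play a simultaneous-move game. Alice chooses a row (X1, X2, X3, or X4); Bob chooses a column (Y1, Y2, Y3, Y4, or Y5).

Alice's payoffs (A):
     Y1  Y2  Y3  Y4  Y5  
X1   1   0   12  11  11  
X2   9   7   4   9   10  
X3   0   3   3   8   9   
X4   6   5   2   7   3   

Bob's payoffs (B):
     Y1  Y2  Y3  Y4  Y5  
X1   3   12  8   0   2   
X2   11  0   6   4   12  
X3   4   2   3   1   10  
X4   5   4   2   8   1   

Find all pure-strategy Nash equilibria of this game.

There is no pure-strategy Nash equilibrium

A profile is a Nash equilibrium when each player is best-responding to the other.
Alice's best responses — vs Y1: X2 (payoff 9); vs Y2: X2 (payoff 7); vs Y3: X1 (payoff 12); vs Y4: X1 (payoff 11); vs Y5: X1 (payoff 11).
Bob's best responses — vs X1: Y2 (payoff 12); vs X2: Y5 (payoff 12); vs X3: Y5 (payoff 10); vs X4: Y4 (payoff 8).
No cell has both players best-responding. For instance, Alice's best reply to Y5 is X1, but against X1 Bob prefers Y2 over Y5.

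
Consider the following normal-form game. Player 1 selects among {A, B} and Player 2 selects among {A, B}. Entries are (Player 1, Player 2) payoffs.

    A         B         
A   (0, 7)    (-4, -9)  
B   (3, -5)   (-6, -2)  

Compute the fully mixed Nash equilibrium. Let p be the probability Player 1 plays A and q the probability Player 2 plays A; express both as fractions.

In a mixed NE each player is indifferent between their pure strategies, so the opponent's mix sets the indifference.
Player 2 indifferent between A and B: p·7 + (1−p)·(-5) = p·(-9) + (1−p)·(-2) ⟹ (-5) + 12p = (-2) + (-7)p ⟹ p = 3/19.
Player 1 indifferent between A and B: q·0 + (1−q)·(-4) = q·3 + (1−q)·(-6) ⟹ (-4) + 4q = (-6) + 9q ⟹ q = 2/5.

p = 3/19, q = 2/5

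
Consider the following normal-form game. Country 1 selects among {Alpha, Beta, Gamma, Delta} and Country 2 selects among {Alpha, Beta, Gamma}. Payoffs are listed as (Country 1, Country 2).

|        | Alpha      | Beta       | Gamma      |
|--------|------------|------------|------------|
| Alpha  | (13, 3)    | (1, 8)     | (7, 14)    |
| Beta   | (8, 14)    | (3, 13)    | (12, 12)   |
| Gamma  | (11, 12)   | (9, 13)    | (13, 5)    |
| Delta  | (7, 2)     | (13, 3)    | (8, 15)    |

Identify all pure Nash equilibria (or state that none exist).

None

A profile is a Nash equilibrium when each player is best-responding to the other.
Country 1's best responses — vs Alpha: Alpha (payoff 13); vs Beta: Delta (payoff 13); vs Gamma: Gamma (payoff 13).
Country 2's best responses — vs Alpha: Gamma (payoff 14); vs Beta: Alpha (payoff 14); vs Gamma: Beta (payoff 13); vs Delta: Gamma (payoff 15).
No cell has both players best-responding. For instance, Country 1's best reply to Gamma is Gamma, but against Gamma Country 2 prefers Beta over Gamma.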